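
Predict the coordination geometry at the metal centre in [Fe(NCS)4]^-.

tetrahedral

Each isothiocyanate is −1; balancing the −1 overall charge requires Fe(III).
Iron is a group-8 element; Fe(III) is therefore d⁵.
With 4 monodentate ligands the coordination number is 4.
Isothiocyanate is a weak-field ligand.
A high-spin d⁵ ion has zero CFSE in either geometry, so four ligands adopt the sterically favoured tetrahedral geometry.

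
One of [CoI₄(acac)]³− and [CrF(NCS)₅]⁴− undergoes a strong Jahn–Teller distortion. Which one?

[CrF(NCS)₅]⁴−

[CoI₄(acac)]³−: Ligand charges: each iodide is −1; each acetylacetonate is −1. With an overall charge of −3 the cobalt centre must be in the +2 oxidation state. Co sits in group 9, so the d-electron count is 9 − 2 = 7. Acetylacetonate and iodide are weak-field ligands for a first-row metal, so the complex is high-spin. The d⁷ configuration leaves the e_g set evenly filled (or empty) — no strong Jahn–Teller driving force.
[CrF(NCS)₅]⁴−: Summing ligand charges against the −4 overall charge gives an oxidation state of +2 for chromium. Chromium is a group-6 element; Cr(II) is therefore d⁴. Fluoride and isothiocyanate are weak-field ligands for a first-row metal, so the complex is high-spin. The t₂g³e_g¹ (high-spin) configuration has an unevenly filled e_g set; the Jahn–Teller theorem predicts a tetragonal distortion (typically axial elongation) to lift the degeneracy.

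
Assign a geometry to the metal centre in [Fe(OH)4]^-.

Each hydroxide is −1; balancing the −1 overall charge requires Fe(III).
Group 8 minus oxidation state 3 gives a d⁵ configuration.
With 4 monodentate ligands the coordination number is 4.
Hydroxide is a weak-field ligand.
A high-spin d⁵ ion has zero CFSE in either geometry, so four ligands adopt the sterically favoured tetrahedral geometry.

tetrahedral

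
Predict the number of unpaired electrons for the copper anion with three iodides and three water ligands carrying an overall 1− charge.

1 unpaired electron

Summing ligand charges against the −1 overall charge gives an oxidation state of +2 for copper.
Cu sits in group 11, so the d-electron count is 11 − 2 = 9.
In an octahedral field the d⁹ configuration is t₂g⁶e_g³ (only one arrangement possible), giving 1 unpaired electron.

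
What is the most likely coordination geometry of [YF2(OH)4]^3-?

octahedral

Summing ligand charges against the −3 overall charge gives an oxidation state of +3 for yttrium.
Y sits in group 3, so the d-electron count is 3 − 3 = 0.
Coordination number: 6.
Six donors around a single metal centre give an octahedral coordination sphere.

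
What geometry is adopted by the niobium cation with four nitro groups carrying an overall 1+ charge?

Ligand charges: each nitro (N-bound nitrite) is −1. With an overall charge of +1 the niobium centre must be in the +5 oxidation state.
Group 5 minus oxidation state 5 gives a d⁰ configuration.
Coordination number: 4.
A d⁰ ion has no crystal-field stabilisation preference between square planar and tetrahedral, so four ligands adopt the sterically favoured tetrahedral geometry.

tetrahedral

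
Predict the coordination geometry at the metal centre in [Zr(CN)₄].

Each cyanide is −1; balancing the 0 overall charge requires Zr(IV).
Zirconium is a group-4 element; Zr(IV) is therefore d⁰.
With 4 monodentate ligands the coordination number is 4.
A d⁰ ion has no crystal-field stabilisation preference between square planar and tetrahedral, so four ligands adopt the sterically favoured tetrahedral geometry.

tetrahedral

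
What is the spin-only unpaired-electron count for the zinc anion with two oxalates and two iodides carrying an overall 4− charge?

Each oxalate is −2; each iodide is −1; balancing the −4 overall charge requires Zn(II).
Zn sits in group 12, so the d-electron count is 12 − 2 = 10.
Counting donor atoms: 2×oxalate (bidentate) → 4 donors; 2×iodide (monodentate) → 2 donors. Coordination number = 6.
In an octahedral field the d¹⁰ configuration is t₂g⁶e_g⁴, giving 0 unpaired electrons.

0 unpaired electrons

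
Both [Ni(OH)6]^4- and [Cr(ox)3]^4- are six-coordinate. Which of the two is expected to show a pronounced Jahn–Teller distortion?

[Cr(ox)3]^4-

[Ni(OH)6]^4-: Ligand charges: each hydroxide is −1. With an overall charge of −4 the nickel centre must be in the +2 oxidation state. Nickel is a group-10 element; Ni(II) is therefore d⁸. The d⁸ configuration leaves the e_g set evenly filled (or empty) — no strong Jahn–Teller driving force.
[Cr(ox)3]^4-: Ligand charges: each oxalate is −2. With an overall charge of −4 the chromium centre must be in the +2 oxidation state. Group 6 minus oxidation state 2 gives a d⁴ configuration. Oxalate is a weak-field ligand for a first-row metal, so the complex is high-spin. The t₂g³e_g¹ (high-spin) configuration has an unevenly filled e_g set; the Jahn–Teller theorem predicts a tetragonal distortion (typically axial elongation) to lift the degeneracy.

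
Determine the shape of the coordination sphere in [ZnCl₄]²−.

tetrahedral

Each chloride is −1; balancing the −2 overall charge requires Zn(II).
Zn sits in group 12, so the d-electron count is 12 − 2 = 10.
With 4 monodentate ligands the coordination number is 4.
A d¹⁰ ion has no crystal-field stabilisation preference between square planar and tetrahedral, so four ligands adopt the sterically favoured tetrahedral geometry.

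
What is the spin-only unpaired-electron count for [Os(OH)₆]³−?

Summing ligand charges against the −3 overall charge gives an oxidation state of +3 for osmium.
Osmium is a group-8 element; Os(III) is therefore d⁵.
The spin state decides the count: a 5d ion has a large Δₒ and is invariably low-spin.
An octahedral low-spin d⁵ ion is t₂g⁵e_g⁰, giving 1 unpaired electron.

1 unpaired electron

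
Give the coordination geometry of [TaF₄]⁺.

tetrahedral

Summing ligand charges against the +1 overall charge gives an oxidation state of +5 for tantalum.
Ta sits in group 5, so the d-electron count is 5 − 5 = 0.
Coordination number: 4.
A d⁰ ion has no crystal-field stabilisation preference between square planar and tetrahedral, so four ligands adopt the sterically favoured tetrahedral geometry.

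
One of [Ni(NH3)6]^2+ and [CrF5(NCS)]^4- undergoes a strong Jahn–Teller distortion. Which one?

[Ni(NH3)6]^2+: Ligand charges: ammonia is neutral. With an overall charge of +2 the nickel centre must be in the +2 oxidation state. Nickel is a group-10 element; Ni(II) is therefore d⁸. The d⁸ configuration leaves the e_g set evenly filled (or empty) — no strong Jahn–Teller driving force.
[CrF5(NCS)]^4-: Summing ligand charges against the −4 overall charge gives an oxidation state of +2 for chromium. Cr sits in group 6, so the d-electron count is 6 − 2 = 4. Fluoride and isothiocyanate are weak-field ligands for a first-row metal, so the complex is high-spin. The t₂g³e_g¹ (high-spin) configuration has an unevenly filled e_g set; the Jahn–Teller theorem predicts a tetragonal distortion (typically axial elongation) to lift the degeneracy.

[CrF5(NCS)]^4-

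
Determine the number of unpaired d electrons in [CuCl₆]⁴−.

1 unpaired electron

Ligand charges: each chloride is −1. With an overall charge of −4 the copper centre must be in the +2 oxidation state.
Copper is a group-11 element; Cu(II) is therefore d⁹.
In an octahedral field the d⁹ configuration is t₂g⁶e_g³ (only one arrangement possible), giving 1 unpaired electron.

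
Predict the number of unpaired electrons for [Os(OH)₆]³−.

Summing ligand charges against the −3 overall charge gives an oxidation state of +3 for osmium.
Os sits in group 8, so the d-electron count is 8 − 3 = 5.
The spin state decides the count: a 5d ion has a large Δₒ and is invariably low-spin.
An octahedral low-spin d⁵ ion is t₂g⁵e_g⁰, giving 1 unpaired electron.

1 unpaired electron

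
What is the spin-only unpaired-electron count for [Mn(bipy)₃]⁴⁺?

3 unpaired electrons

2,2′-bipyridine is neutral; balancing the +4 overall charge requires Mn(IV).
Mn sits in group 7, so the d-electron count is 7 − 4 = 3.
Counting donor atoms: 3×2,2′-bipyridine (bidentate) → 6 donors. Coordination number = 6.
In an octahedral field the d³ configuration is t₂g³e_g⁰ (only one arrangement possible), giving 3 unpaired electrons.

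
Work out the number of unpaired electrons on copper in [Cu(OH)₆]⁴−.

Summing ligand charges against the −4 overall charge gives an oxidation state of +2 for copper.
Copper is a group-11 element; Cu(II) is therefore d⁹.
In an octahedral field the d⁹ configuration is t₂g⁶e_g³ (only one arrangement possible), giving 1 unpaired electron.

1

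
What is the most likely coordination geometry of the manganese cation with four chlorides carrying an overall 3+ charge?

Summing ligand charges against the +3 overall charge gives an oxidation state of +7 for manganese.
Mn sits in group 7, so the d-electron count is 7 − 7 = 0.
Coordination number: 4.
A d⁰ ion has no crystal-field stabilisation preference between square planar and tetrahedral, so four ligands adopt the sterically favoured tetrahedral geometry.

tetrahedral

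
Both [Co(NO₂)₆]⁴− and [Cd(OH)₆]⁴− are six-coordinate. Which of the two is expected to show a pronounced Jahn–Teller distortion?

[Co(NO₂)₆]⁴−

[Co(NO₂)₆]⁴−: Each nitro (N-bound nitrite) is −1; balancing the −4 overall charge requires Co(II). Cobalt is a group-9 element; Co(II) is therefore d⁷. Nitro (N-bound nitrite) is a strong-field ligand (high in the spectrochemical series) for a first-row metal, so the complex is low-spin. The t₂g⁶e_g¹ (low-spin) configuration has an unevenly filled e_g set; the Jahn–Teller theorem predicts a tetragonal distortion (typically axial elongation) to lift the degeneracy.
[Cd(OH)₆]⁴−: Ligand charges: each hydroxide is −1. With an overall charge of −4 the cadmium centre must be in the +2 oxidation state. Cd sits in group 12, so the d-electron count is 12 − 2 = 10. The d¹⁰ configuration leaves the e_g set evenly filled (or empty) — no strong Jahn–Teller driving force.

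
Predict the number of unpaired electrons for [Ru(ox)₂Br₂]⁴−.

0

Each oxalate is −2; each bromide is −1; balancing the −4 overall charge requires Ru(II).
Group 8 minus oxidation state 2 gives a d⁶ configuration.
Counting donor atoms: 2×oxalate (bidentate) → 4 donors; 2×bromide (monodentate) → 2 donors. Coordination number = 6.
The spin state decides the count: a 4d ion has a large Δₒ and is invariably low-spin.
An octahedral low-spin d⁶ ion is t₂g⁶e_g⁰, giving 0 unpaired electrons.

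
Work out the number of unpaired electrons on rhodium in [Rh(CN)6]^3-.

Ligand charges: each cyanide is −1. With an overall charge of −3 the rhodium centre must be in the +3 oxidation state.
Rhodium is a group-9 element; Rh(III) is therefore d⁶.
The spin state decides the count: a 4d ion has a large Δₒ and is invariably low-spin.
An octahedral low-spin d⁶ ion is t₂g⁶e_g⁰, giving 0 unpaired electrons.

0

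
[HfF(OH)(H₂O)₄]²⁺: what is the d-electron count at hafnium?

Each fluoride is −1; each hydroxide is −1; water is neutral; balancing the +2 overall charge requires Hf(IV).
Hafnium is a group-4 element; Hf(IV) is therefore d⁰.

d0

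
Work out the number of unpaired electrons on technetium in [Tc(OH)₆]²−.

3 unpaired electrons

Each hydroxide is −1; balancing the −2 overall charge requires Tc(IV).
Group 7 minus oxidation state 4 gives a d³ configuration.
In an octahedral field the d³ configuration is t₂g³e_g⁰ (only one arrangement possible), giving 3 unpaired electrons.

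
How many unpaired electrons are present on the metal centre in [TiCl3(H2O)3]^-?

2

Summing ligand charges against the −1 overall charge gives an oxidation state of +2 for titanium.
Ti sits in group 4, so the d-electron count is 4 − 2 = 2.
In an octahedral field the d² configuration is t₂g²e_g⁰ (only one arrangement possible), giving 2 unpaired electrons.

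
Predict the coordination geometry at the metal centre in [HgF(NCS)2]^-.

trigonal planar

Summing ligand charges against the −1 overall charge gives an oxidation state of +2 for mercury.
Group 12 minus oxidation state 2 gives a d¹⁰ configuration.
Coordination number: 3.
Three ligands around a d¹⁰ centre minimise repulsion in a trigonal-planar arrangement.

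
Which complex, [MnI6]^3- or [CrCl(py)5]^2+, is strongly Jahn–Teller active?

[MnI6]^3-: Each iodide is −1; balancing the −3 overall charge requires Mn(III). Mn sits in group 7, so the d-electron count is 7 − 3 = 4. Iodide is a weak-field ligand for a first-row metal, so the complex is high-spin. The t₂g³e_g¹ (high-spin) configuration has an unevenly filled e_g set; the Jahn–Teller theorem predicts a tetragonal distortion (typically axial elongation) to lift the degeneracy.
[CrCl(py)5]^2+: Summing ligand charges against the +2 overall charge gives an oxidation state of +3 for chromium. Chromium is a group-6 element; Cr(III) is therefore d³. The d³ configuration leaves the e_g set evenly filled (or empty) — no strong Jahn–Teller driving force.

[MnI6]^3-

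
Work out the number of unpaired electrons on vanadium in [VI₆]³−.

2 unpaired electrons

Summing ligand charges against the −3 overall charge gives an oxidation state of +3 for vanadium.
Vanadium is a group-5 element; V(III) is therefore d².
In an octahedral field the d² configuration is t₂g²e_g⁰ (only one arrangement possible), giving 2 unpaired electrons.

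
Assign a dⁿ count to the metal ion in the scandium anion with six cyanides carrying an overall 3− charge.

d⁰

Summing ligand charges against the −3 overall charge gives an oxidation state of +3 for scandium.
Group 3 minus oxidation state 3 gives a d⁰ configuration.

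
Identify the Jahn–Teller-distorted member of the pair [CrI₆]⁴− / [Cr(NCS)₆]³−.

[CrI₆]⁴−

[CrI₆]⁴−: Ligand charges: each iodide is −1. With an overall charge of −4 the chromium centre must be in the +2 oxidation state. Group 6 minus oxidation state 2 gives a d⁴ configuration. Iodide is a weak-field ligand for a first-row metal, so the complex is high-spin. The t₂g³e_g¹ (high-spin) configuration has an unevenly filled e_g set; the Jahn–Teller theorem predicts a tetragonal distortion (typically axial elongation) to lift the degeneracy.
[Cr(NCS)₆]³−: Ligand charges: each isothiocyanate is −1. With an overall charge of −3 the chromium centre must be in the +3 oxidation state. Chromium is a group-6 element; Cr(III) is therefore d³. The d³ configuration leaves the e_g set evenly filled (or empty) — no strong Jahn–Teller driving force.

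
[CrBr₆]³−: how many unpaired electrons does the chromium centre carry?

3

Summing ligand charges against the −3 overall charge gives an oxidation state of +3 for chromium.
Chromium is a group-6 element; Cr(III) is therefore d³.
In an octahedral field the d³ configuration is t₂g³e_g⁰ (only one arrangement possible), giving 3 unpaired electrons.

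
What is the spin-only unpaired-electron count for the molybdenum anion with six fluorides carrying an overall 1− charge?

Each fluoride is −1; balancing the −1 overall charge requires Mo(V).
Mo sits in group 6, so the d-electron count is 6 − 5 = 1.
In an octahedral field the d¹ configuration is t₂g¹e_g⁰ (only one arrangement possible), giving 1 unpaired electron.

1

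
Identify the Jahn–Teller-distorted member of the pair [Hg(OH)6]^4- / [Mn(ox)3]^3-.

[Mn(ox)3]^3-

[Hg(OH)6]^4-: Ligand charges: each hydroxide is −1. With an overall charge of −4 the mercury centre must be in the +2 oxidation state. Hg sits in group 12, so the d-electron count is 12 − 2 = 10. The d¹⁰ configuration leaves the e_g set evenly filled (or empty) — no strong Jahn–Teller driving force.
[Mn(ox)3]^3-: Each oxalate is −2; balancing the −3 overall charge requires Mn(III). Mn sits in group 7, so the d-electron count is 7 − 3 = 4. Oxalate is a weak-field ligand for a first-row metal, so the complex is high-spin. The t₂g³e_g¹ (high-spin) configuration has an unevenly filled e_g set; the Jahn–Teller theorem predicts a tetragonal distortion (typically axial elongation) to lift the degeneracy.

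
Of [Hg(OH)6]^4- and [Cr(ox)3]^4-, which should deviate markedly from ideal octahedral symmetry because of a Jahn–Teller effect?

[Cr(ox)3]^4-

[Hg(OH)6]^4-: Ligand charges: each hydroxide is −1. With an overall charge of −4 the mercury centre must be in the +2 oxidation state. Mercury is a group-12 element; Hg(II) is therefore d¹⁰. The d¹⁰ configuration leaves the e_g set evenly filled (or empty) — no strong Jahn–Teller driving force.
[Cr(ox)3]^4-: Each oxalate is −2; balancing the −4 overall charge requires Cr(II). Cr sits in group 6, so the d-electron count is 6 − 2 = 4. Oxalate is a weak-field ligand for a first-row metal, so the complex is high-spin. The t₂g³e_g¹ (high-spin) configuration has an unevenly filled e_g set; the Jahn–Teller theorem predicts a tetragonal distortion (typically axial elongation) to lift the degeneracy.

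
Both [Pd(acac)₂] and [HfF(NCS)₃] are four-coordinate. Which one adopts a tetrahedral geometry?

For [Pd(acac)₂]: Ligand charges: each acetylacetonate is −1. With an overall charge of 0 the palladium centre must be in the +2 oxidation state. Palladium is a group-10 element; Pd(II) is therefore d⁸. A 4d d⁸ ion has a large crystal-field splitting; square planar leaves the high-energy d_{x²−y²} orbital empty and maximises CFSE. → square planar.
For [HfF(NCS)₃]: Each fluoride is −1; each isothiocyanate is −1; balancing the 0 overall charge requires Hf(IV). Hf sits in group 4, so the d-electron count is 4 − 4 = 0. A d⁰ ion has no crystal-field stabilisation preference between square planar and tetrahedral, so four ligands adopt the sterically favoured tetrahedral geometry. → tetrahedral.

[HfF(NCS)₃]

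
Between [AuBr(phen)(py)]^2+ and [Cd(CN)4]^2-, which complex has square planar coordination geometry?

[AuBr(phen)(py)]^2+

For [AuBr(phen)(py)]^2+: Summing ligand charges against the +2 overall charge gives an oxidation state of +3 for gold. Gold is a group-11 element; Au(III) is therefore d⁸. A 5d d⁸ ion has a large crystal-field splitting; square planar leaves the high-energy d_{x²−y²} orbital empty and maximises CFSE. → square planar.
For [Cd(CN)4]^2-: Each cyanide is −1; balancing the −2 overall charge requires Cd(II). Group 12 minus oxidation state 2 gives a d¹⁰ configuration. A d¹⁰ ion has no crystal-field stabilisation preference between square planar and tetrahedral, so four ligands adopt the sterically favoured tetrahedral geometry. → tetrahedral.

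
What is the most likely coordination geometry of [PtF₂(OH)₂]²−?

Each fluoride is −1; each hydroxide is −1; balancing the −2 overall charge requires Pt(II).
Group 10 minus oxidation state 2 gives a d⁸ configuration.
With 4 monodentate ligands the coordination number is 4.
A 5d d⁸ ion has a large crystal-field splitting; square planar leaves the high-energy d_{x²−y²} orbital empty and maximises CFSE.

square planar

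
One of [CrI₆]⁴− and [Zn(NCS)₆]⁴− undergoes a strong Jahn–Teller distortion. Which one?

[CrI₆]⁴−

[CrI₆]⁴−: Each iodide is −1; balancing the −4 overall charge requires Cr(II). Cr sits in group 6, so the d-electron count is 6 − 2 = 4. Iodide is a weak-field ligand for a first-row metal, so the complex is high-spin. The t₂g³e_g¹ (high-spin) configuration has an unevenly filled e_g set; the Jahn–Teller theorem predicts a tetragonal distortion (typically axial elongation) to lift the degeneracy.
[Zn(NCS)₆]⁴−: Summing ligand charges against the −4 overall charge gives an oxidation state of +2 for zinc. Group 12 minus oxidation state 2 gives a d¹⁰ configuration. The d¹⁰ configuration leaves the e_g set evenly filled (or empty) — no strong Jahn–Teller driving force.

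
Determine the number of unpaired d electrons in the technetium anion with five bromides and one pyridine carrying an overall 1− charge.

3

Summing ligand charges against the −1 overall charge gives an oxidation state of +4 for technetium.
Group 7 minus oxidation state 4 gives a d³ configuration.
In an octahedral field the d³ configuration is t₂g³e_g⁰ (only one arrangement possible), giving 3 unpaired electrons.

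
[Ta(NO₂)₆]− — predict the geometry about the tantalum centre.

Ligand charges: each nitro (N-bound nitrite) is −1. With an overall charge of −1 the tantalum centre must be in the +5 oxidation state.
Group 5 minus oxidation state 5 gives a d⁰ configuration.
With 6 monodentate ligands the coordination number is 6.
Six donors around a single metal centre give an octahedral coordination sphere.

octahedral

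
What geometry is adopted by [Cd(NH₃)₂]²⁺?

Ligand charges: ammonia is neutral. With an overall charge of +2 the cadmium centre must be in the +2 oxidation state.
Group 12 minus oxidation state 2 gives a d¹⁰ configuration.
Coordination number: 2.
A d¹⁰ ion with only two ligands adopts a linear arrangement (sp hybridisation; no CFSE preference).

linear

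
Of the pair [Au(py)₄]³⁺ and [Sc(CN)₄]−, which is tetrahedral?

For [Au(py)₄]³⁺: Ligand charges: pyridine is neutral. With an overall charge of +3 the gold centre must be in the +3 oxidation state. Group 11 minus oxidation state 3 gives a d⁸ configuration. A 5d d⁸ ion has a large crystal-field splitting; square planar leaves the high-energy d_{x²−y²} orbital empty and maximises CFSE. → square planar.
For [Sc(CN)₄]−: Ligand charges: each cyanide is −1. With an overall charge of −1 the scandium centre must be in the +3 oxidation state. Sc sits in group 3, so the d-electron count is 3 − 3 = 0. A d⁰ ion has no crystal-field stabilisation preference between square planar and tetrahedral, so four ligands adopt the sterically favoured tetrahedral geometry. → tetrahedral.

[Sc(CN)₄]−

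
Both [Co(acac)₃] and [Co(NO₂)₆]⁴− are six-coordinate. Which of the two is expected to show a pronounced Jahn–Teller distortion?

[Co(NO₂)₆]⁴−

[Co(acac)₃]: Each acetylacetonate is −1; balancing the 0 overall charge requires Co(III). Cobalt is a group-9 element; Co(III) is therefore d⁶. Co(III) has an exceptionally large octahedral splitting and is low-spin with essentially every ligand except fluoride. The d⁶ configuration leaves the e_g set evenly filled (or empty) — no strong Jahn–Teller driving force.
[Co(NO₂)₆]⁴−: Each nitro (N-bound nitrite) is −1; balancing the −4 overall charge requires Co(II). Cobalt is a group-9 element; Co(II) is therefore d⁷. Nitro (N-bound nitrite) is a strong-field ligand (high in the spectrochemical series) for a first-row metal, so the complex is low-spin. The t₂g⁶e_g¹ (low-spin) configuration has an unevenly filled e_g set; the Jahn–Teller theorem predicts a tetragonal distortion (typically axial elongation) to lift the degeneracy.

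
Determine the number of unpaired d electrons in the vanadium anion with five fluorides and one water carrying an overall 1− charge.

Summing ligand charges against the −1 overall charge gives an oxidation state of +4 for vanadium.
Vanadium is a group-5 element; V(IV) is therefore d¹.
In an octahedral field the d¹ configuration is t₂g¹e_g⁰ (only one arrangement possible), giving 1 unpaired electron.

1 unpaired electron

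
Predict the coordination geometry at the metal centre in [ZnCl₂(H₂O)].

trigonal planar

Summing ligand charges against the 0 overall charge gives an oxidation state of +2 for zinc.
Group 12 minus oxidation state 2 gives a d¹⁰ configuration.
Coordination number: 3.
Three ligands around a d¹⁰ centre minimise repulsion in a trigonal-planar arrangement.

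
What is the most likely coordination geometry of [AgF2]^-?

linear

Ligand charges: each fluoride is −1. With an overall charge of −1 the silver centre must be in the +1 oxidation state.
Silver is a group-11 element; Ag(I) is therefore d¹⁰.
Coordination number: 2.
A d¹⁰ ion with only two ligands adopts a linear arrangement (sp hybridisation; no CFSE preference).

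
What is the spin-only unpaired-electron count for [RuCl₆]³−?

1 unpaired electron

Each chloride is −1; balancing the −3 overall charge requires Ru(III).
Ru sits in group 8, so the d-electron count is 8 − 3 = 5.
The spin state decides the count: a 4d ion has a large Δₒ and is invariably low-spin.
An octahedral low-spin d⁵ ion is t₂g⁵e_g⁰, giving 1 unpaired electron.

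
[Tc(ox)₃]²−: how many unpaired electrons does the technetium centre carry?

Ligand charges: each oxalate is −2. With an overall charge of −2 the technetium centre must be in the +4 oxidation state.
Group 7 minus oxidation state 4 gives a d³ configuration.
Counting donor atoms: 3×oxalate (bidentate) → 6 donors. Coordination number = 6.
In an octahedral field the d³ configuration is t₂g³e_g⁰ (only one arrangement possible), giving 3 unpaired electrons.

3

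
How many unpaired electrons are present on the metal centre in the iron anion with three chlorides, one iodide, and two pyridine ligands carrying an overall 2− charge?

4 unpaired electrons

Ligand charges: each chloride is −1; each iodide is −1; pyridine is neutral. With an overall charge of −2 the iron centre must be in the +2 oxidation state.
Group 8 minus oxidation state 2 gives a d⁶ configuration.
The spin state decides the count: Chloride and iodide are weak-field ligands for a first-row metal, so the complex is high-spin.
An octahedral high-spin d⁶ ion is t₂g⁴e_g², giving 4 unpaired electrons.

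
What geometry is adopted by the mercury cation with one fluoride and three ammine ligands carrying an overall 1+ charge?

Each fluoride is −1; ammonia is neutral; balancing the +1 overall charge requires Hg(II).
Hg sits in group 12, so the d-electron count is 12 − 2 = 10.
With 4 monodentate ligands the coordination number is 4.
A d¹⁰ ion has no crystal-field stabilisation preference between square planar and tetrahedral, so four ligands adopt the sterically favoured tetrahedral geometry.

tetrahedral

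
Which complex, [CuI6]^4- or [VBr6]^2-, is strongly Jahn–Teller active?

[CuI6]^4-

[CuI6]^4-: Each iodide is −1; balancing the −4 overall charge requires Cu(II). Group 11 minus oxidation state 2 gives a d⁹ configuration. The t₂g⁶e_g³ configuration has an unevenly filled e_g set; the Jahn–Teller theorem predicts a tetragonal distortion (typically axial elongation) to lift the degeneracy.
[VBr6]^2-: Each bromide is −1; balancing the −2 overall charge requires V(IV). V sits in group 5, so the d-electron count is 5 − 4 = 1. The d¹ configuration leaves the e_g set evenly filled (or empty) — no strong Jahn–Teller driving force.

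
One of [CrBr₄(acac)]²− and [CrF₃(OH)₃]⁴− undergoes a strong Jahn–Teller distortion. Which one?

[CrF₃(OH)₃]⁴−

[CrBr₄(acac)]²−: Each bromide is −1; each acetylacetonate is −1; balancing the −2 overall charge requires Cr(III). Group 6 minus oxidation state 3 gives a d³ configuration. The d³ configuration leaves the e_g set evenly filled (or empty) — no strong Jahn–Teller driving force.
[CrF₃(OH)₃]⁴−: Summing ligand charges against the −4 overall charge gives an oxidation state of +2 for chromium. Chromium is a group-6 element; Cr(II) is therefore d⁴. Fluoride and hydroxide are weak-field ligands for a first-row metal, so the complex is high-spin. The t₂g³e_g¹ (high-spin) configuration has an unevenly filled e_g set; the Jahn–Teller theorem predicts a tetragonal distortion (typically axial elongation) to lift the degeneracy.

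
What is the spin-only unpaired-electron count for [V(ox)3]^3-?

2

Ligand charges: each oxalate is −2. With an overall charge of −3 the vanadium centre must be in the +3 oxidation state.
Vanadium is a group-5 element; V(III) is therefore d².
Counting donor atoms: 3×oxalate (bidentate) → 6 donors. Coordination number = 6.
In an octahedral field the d² configuration is t₂g²e_g⁰ (only one arrangement possible), giving 2 unpaired electrons.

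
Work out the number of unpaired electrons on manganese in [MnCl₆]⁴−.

5

Summing ligand charges against the −4 overall charge gives an oxidation state of +2 for manganese.
Mn sits in group 7, so the d-electron count is 7 − 2 = 5.
The spin state decides the count: Chloride is a weak-field ligand for a first-row metal, so the complex is high-spin.
An octahedral high-spin d⁵ ion is t₂g³e_g², giving 5 unpaired electrons.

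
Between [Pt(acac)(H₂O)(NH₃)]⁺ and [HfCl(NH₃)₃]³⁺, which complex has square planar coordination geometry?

[Pt(acac)(H₂O)(NH₃)]⁺

For [Pt(acac)(H₂O)(NH₃)]⁺: Summing ligand charges against the +1 overall charge gives an oxidation state of +2 for platinum. Group 10 minus oxidation state 2 gives a d⁸ configuration. A 5d d⁸ ion has a large crystal-field splitting; square planar leaves the high-energy d_{x²−y²} orbital empty and maximises CFSE. → square planar.
For [HfCl(NH₃)₃]³⁺: Ligand charges: each chloride is −1; ammonia is neutral. With an overall charge of +3 the hafnium centre must be in the +4 oxidation state. Hafnium is a group-4 element; Hf(IV) is therefore d⁰. A d⁰ ion has no crystal-field stabilisation preference between square planar and tetrahedral, so four ligands adopt the sterically favoured tetrahedral geometry. → tetrahedral.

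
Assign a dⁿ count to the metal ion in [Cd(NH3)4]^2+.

d¹⁰

Summing ligand charges against the +2 overall charge gives an oxidation state of +2 for cadmium.
Cd sits in group 12, so the d-electron count is 12 − 2 = 10.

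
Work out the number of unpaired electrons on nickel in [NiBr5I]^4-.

2

Summing ligand charges against the −4 overall charge gives an oxidation state of +2 for nickel.
Nickel is a group-10 element; Ni(II) is therefore d⁸.
In an octahedral field the d⁸ configuration is t₂g⁶e_g² (only one arrangement possible), giving 2 unpaired electrons.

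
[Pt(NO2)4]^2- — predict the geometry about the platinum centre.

Ligand charges: each nitro (N-bound nitrite) is −1. With an overall charge of −2 the platinum centre must be in the +2 oxidation state.
Pt sits in group 10, so the d-electron count is 10 − 2 = 8.
With 4 monodentate ligands the coordination number is 4.
A 5d d⁸ ion has a large crystal-field splitting; square planar leaves the high-energy d_{x²−y²} orbital empty and maximises CFSE.

square planar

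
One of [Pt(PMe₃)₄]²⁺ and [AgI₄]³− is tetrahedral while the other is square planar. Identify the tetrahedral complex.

[AgI₄]³−

For [Pt(PMe₃)₄]²⁺: Trimethylphosphine is neutral; balancing the +2 overall charge requires Pt(II). Group 10 minus oxidation state 2 gives a d⁸ configuration. A 5d d⁸ ion has a large crystal-field splitting; square planar leaves the high-energy d_{x²−y²} orbital empty and maximises CFSE. → square planar.
For [AgI₄]³−: Ligand charges: each iodide is −1. With an overall charge of −3 the silver centre must be in the +1 oxidation state. Silver is a group-11 element; Ag(I) is therefore d¹⁰. A d¹⁰ ion has no crystal-field stabilisation preference between square planar and tetrahedral, so four ligands adopt the sterically favoured tetrahedral geometry. → tetrahedral.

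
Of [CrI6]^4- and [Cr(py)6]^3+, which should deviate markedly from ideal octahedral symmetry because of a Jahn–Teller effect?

[CrI6]^4-

[CrI6]^4-: Summing ligand charges against the −4 overall charge gives an oxidation state of +2 for chromium. Group 6 minus oxidation state 2 gives a d⁴ configuration. Iodide is a weak-field ligand for a first-row metal, so the complex is high-spin. The t₂g³e_g¹ (high-spin) configuration has an unevenly filled e_g set; the Jahn–Teller theorem predicts a tetragonal distortion (typically axial elongation) to lift the degeneracy.
[Cr(py)6]^3+: Pyridine is neutral; balancing the +3 overall charge requires Cr(III). Chromium is a group-6 element; Cr(III) is therefore d³. The d³ configuration leaves the e_g set evenly filled (or empty) — no strong Jahn–Teller driving force.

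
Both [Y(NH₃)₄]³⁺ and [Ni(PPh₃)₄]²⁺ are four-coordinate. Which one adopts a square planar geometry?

For [Y(NH₃)₄]³⁺: Ammonia is neutral; balancing the +3 overall charge requires Y(III). Group 3 minus oxidation state 3 gives a d⁰ configuration. A d⁰ ion has no crystal-field stabilisation preference between square planar and tetrahedral, so four ligands adopt the sterically favoured tetrahedral geometry. → tetrahedral.
For [Ni(PPh₃)₄]²⁺: Ligand charges: triphenylphosphine is neutral. With an overall charge of +2 the nickel centre must be in the +2 oxidation state. Group 10 minus oxidation state 2 gives a d⁸ configuration. Triphenylphosphine is a strong-field ligand (high in the spectrochemical series). A 3d d⁸ ion with strong-field ligands gains enough CFSE to favour square planar over tetrahedral. → square planar.

[Ni(PPh₃)₄]²⁺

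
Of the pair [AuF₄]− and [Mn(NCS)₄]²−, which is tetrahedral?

For [AuF₄]−: Summing ligand charges against the −1 overall charge gives an oxidation state of +3 for gold. Gold is a group-11 element; Au(III) is therefore d⁸. A 5d d⁸ ion has a large crystal-field splitting; square planar leaves the high-energy d_{x²−y²} orbital empty and maximises CFSE. → square planar.
For [Mn(NCS)₄]²−: Summing ligand charges against the −2 overall charge gives an oxidation state of +2 for manganese. Group 7 minus oxidation state 2 gives a d⁵ configuration. A high-spin d⁵ ion has zero CFSE in either geometry, so four ligands adopt the sterically favoured tetrahedral geometry. → tetrahedral.

[Mn(NCS)₄]²−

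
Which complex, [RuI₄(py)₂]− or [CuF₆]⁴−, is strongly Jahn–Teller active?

[CuF₆]⁴−

[RuI₄(py)₂]−: Ligand charges: each iodide is −1; pyridine is neutral. With an overall charge of −1 the ruthenium centre must be in the +3 oxidation state. Ru sits in group 8, so the d-electron count is 8 − 3 = 5. A 4d ion has a large Δₒ and is invariably low-spin. The d⁵ configuration leaves the e_g set evenly filled (or empty) — no strong Jahn–Teller driving force.
[CuF₆]⁴−: Summing ligand charges against the −4 overall charge gives an oxidation state of +2 for copper. Copper is a group-11 element; Cu(II) is therefore d⁹. The t₂g⁶e_g³ configuration has an unevenly filled e_g set; the Jahn–Teller theorem predicts a tetragonal distortion (typically axial elongation) to lift the degeneracy.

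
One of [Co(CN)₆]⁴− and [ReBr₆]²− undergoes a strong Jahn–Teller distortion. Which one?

[Co(CN)₆]⁴−

[Co(CN)₆]⁴−: Summing ligand charges against the −4 overall charge gives an oxidation state of +2 for cobalt. Group 9 minus oxidation state 2 gives a d⁷ configuration. Cyanide is a strong-field ligand (high in the spectrochemical series) for a first-row metal, so the complex is low-spin. The t₂g⁶e_g¹ (low-spin) configuration has an unevenly filled e_g set; the Jahn–Teller theorem predicts a tetragonal distortion (typically axial elongation) to lift the degeneracy.
[ReBr₆]²−: Summing ligand charges against the −2 overall charge gives an oxidation state of +4 for rhenium. Rhenium is a group-7 element; Re(IV) is therefore d³. The d³ configuration leaves the e_g set evenly filled (or empty) — no strong Jahn–Teller driving force.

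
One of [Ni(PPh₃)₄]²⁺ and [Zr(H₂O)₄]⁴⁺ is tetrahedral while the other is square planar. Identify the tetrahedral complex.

[Zr(H₂O)₄]⁴⁺

For [Ni(PPh₃)₄]²⁺: Triphenylphosphine is neutral; balancing the +2 overall charge requires Ni(II). Nickel is a group-10 element; Ni(II) is therefore d⁸. Triphenylphosphine is a strong-field ligand (high in the spectrochemical series). A 3d d⁸ ion with strong-field ligands gains enough CFSE to favour square planar over tetrahedral. → square planar.
For [Zr(H₂O)₄]⁴⁺: Water is neutral; balancing the +4 overall charge requires Zr(IV). Zirconium is a group-4 element; Zr(IV) is therefore d⁰. A d⁰ ion has no crystal-field stabilisation preference between square planar and tetrahedral, so four ligands adopt the sterically favoured tetrahedral geometry. → tetrahedral.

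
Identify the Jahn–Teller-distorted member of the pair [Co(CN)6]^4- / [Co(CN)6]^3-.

[Co(CN)6]^4-

[Co(CN)6]^4-: Each cyanide is −1; balancing the −4 overall charge requires Co(II). Group 9 minus oxidation state 2 gives a d⁷ configuration. Cyanide is a strong-field ligand (high in the spectrochemical series) for a first-row metal, so the complex is low-spin. The t₂g⁶e_g¹ (low-spin) configuration has an unevenly filled e_g set; the Jahn–Teller theorem predicts a tetragonal distortion (typically axial elongation) to lift the degeneracy.
[Co(CN)6]^3-: Each cyanide is −1; balancing the −3 overall charge requires Co(III). Cobalt is a group-9 element; Co(III) is therefore d⁶. Co(III) has an exceptionally large octahedral splitting and is low-spin with essentially every ligand except fluoride. The d⁶ configuration leaves the e_g set evenly filled (or empty) — no strong Jahn–Teller driving force.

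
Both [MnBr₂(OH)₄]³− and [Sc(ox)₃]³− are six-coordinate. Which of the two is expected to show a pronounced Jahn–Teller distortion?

[MnBr₂(OH)₄]³−

[MnBr₂(OH)₄]³−: Summing ligand charges against the −3 overall charge gives an oxidation state of +3 for manganese. Group 7 minus oxidation state 3 gives a d⁴ configuration. Bromide and hydroxide are weak-field ligands for a first-row metal, so the complex is high-spin. The t₂g³e_g¹ (high-spin) configuration has an unevenly filled e_g set; the Jahn–Teller theorem predicts a tetragonal distortion (typically axial elongation) to lift the degeneracy.
[Sc(ox)₃]³−: Summing ligand charges against the −3 overall charge gives an oxidation state of +3 for scandium. Sc sits in group 3, so the d-electron count is 3 − 3 = 0. The d⁰ configuration leaves the e_g set evenly filled (or empty) — no strong Jahn–Teller driving force.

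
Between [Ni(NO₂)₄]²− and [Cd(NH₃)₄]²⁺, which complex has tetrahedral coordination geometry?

For [Ni(NO₂)₄]²−: Summing ligand charges against the −2 overall charge gives an oxidation state of +2 for nickel. Group 10 minus oxidation state 2 gives a d⁸ configuration. Nitro (N-bound nitrite) is a strong-field ligand (high in the spectrochemical series). A 3d d⁸ ion with strong-field ligands gains enough CFSE to favour square planar over tetrahedral. → square planar.
For [Cd(NH₃)₄]²⁺: Ammonia is neutral; balancing the +2 overall charge requires Cd(II). Cd sits in group 12, so the d-electron count is 12 − 2 = 10. A d¹⁰ ion has no crystal-field stabilisation preference between square planar and tetrahedral, so four ligands adopt the sterically favoured tetrahedral geometry. → tetrahedral.

[Cd(NH₃)₄]²⁺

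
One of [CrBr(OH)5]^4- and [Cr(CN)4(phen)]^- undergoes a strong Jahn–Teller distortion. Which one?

[CrBr(OH)5]^4-: Summing ligand charges against the −4 overall charge gives an oxidation state of +2 for chromium. Group 6 minus oxidation state 2 gives a d⁴ configuration. Bromide and hydroxide are weak-field ligands for a first-row metal, so the complex is high-spin. The t₂g³e_g¹ (high-spin) configuration has an unevenly filled e_g set; the Jahn–Teller theorem predicts a tetragonal distortion (typically axial elongation) to lift the degeneracy.
[Cr(CN)4(phen)]^-: Ligand charges: each cyanide is −1; 1,10-phenanthroline is neutral. With an overall charge of −1 the chromium centre must be in the +3 oxidation state. Chromium is a group-6 element; Cr(III) is therefore d³. The d³ configuration leaves the e_g set evenly filled (or empty) — no strong Jahn–Teller driving force.

[CrBr(OH)5]^4-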